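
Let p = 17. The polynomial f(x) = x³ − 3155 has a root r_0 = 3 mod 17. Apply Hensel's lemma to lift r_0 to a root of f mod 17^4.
r_3 = 7194 (mod 83521)

Hensel: r_{i+1} = r_i − f(r_i)/f′(r_i) mod 17^{i+2}, where f′(x) = 3x². Iterate:
  r_0 = 3 (mod 17)
  r_1 = 258 (mod 289)
  r_2 = 2281 (mod 4913)
  r_3 = 7194 (mod 83521)
Final: r = 7194 with f(r) ≡ 0 mod 17^4.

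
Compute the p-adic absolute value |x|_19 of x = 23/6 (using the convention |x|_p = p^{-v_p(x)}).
|23/6|_19 = 1

Step 1 — compute v_19(x) by factoring powers of 19 out of the numerator and denominator: v_19(23/6) = 0. Step 2 — apply |x|_p = p^{-v_p(x)} = 19^{0} = 1.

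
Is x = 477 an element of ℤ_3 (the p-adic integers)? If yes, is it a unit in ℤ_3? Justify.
x ∈ ℤ_3 but not a unit; v_3(x) = 2 > 0

ℤ_3 = {x ∈ ℚ_3 : v_3(x) ≥ 0} and ℤ_3^× = {x ∈ ℤ_3 : v_3(x) = 0}. Here v_3(477) = v_3(num) − v_3(den) = 2; compare against these criteria.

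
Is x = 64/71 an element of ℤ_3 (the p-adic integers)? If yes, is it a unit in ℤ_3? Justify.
x ∈ ℤ_3^× (unit); v_3(x) = 0

ℤ_3 = {x ∈ ℚ_3 : v_3(x) ≥ 0} and ℤ_3^× = {x ∈ ℤ_3 : v_3(x) = 0}. Here v_3(64/71) = v_3(num) − v_3(den) = 0; compare against these criteria.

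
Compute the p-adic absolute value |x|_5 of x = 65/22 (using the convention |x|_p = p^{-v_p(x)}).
|65/22|_5 = 1/5

Step 1 — compute v_5(x) by factoring powers of 5 out of the numerator and denominator: v_5(65/22) = 1. Step 2 — apply |x|_p = p^{-v_p(x)} = 5^{-1} = 1/5.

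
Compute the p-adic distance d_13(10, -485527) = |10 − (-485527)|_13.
d_13(10, -485527) = 1/28561

Step 1 — x − y = 10 − (-485527) = 485537. Step 2 — v_13(485537) = 4 (factor: 485537 = (13^4 · 17); the sign does not affect v_p). Step 3 — |x − y|_13 = 13^{-4} = 1/28561.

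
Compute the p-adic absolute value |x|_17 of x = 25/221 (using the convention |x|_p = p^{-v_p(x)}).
|25/221|_17 = 17

Step 1 — compute v_17(x) by factoring powers of 17 out of the numerator and denominator: v_17(25/221) = -1. Step 2 — apply |x|_p = p^{-v_p(x)} = 17^{1} = 17.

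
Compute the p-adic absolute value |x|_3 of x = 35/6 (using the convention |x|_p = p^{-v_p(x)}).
|35/6|_3 = 3

Step 1 — compute v_3(x) by factoring powers of 3 out of the numerator and denominator: v_3(35/6) = -1. Step 2 — apply |x|_p = p^{-v_p(x)} = 3^{1} = 3.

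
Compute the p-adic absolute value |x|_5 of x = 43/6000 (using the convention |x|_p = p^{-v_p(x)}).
|43/6000|_5 = 125

Step 1 — compute v_5(x) by factoring powers of 5 out of the numerator and denominator: v_5(43/6000) = -3. Step 2 — apply |x|_p = p^{-v_p(x)} = 5^{3} = 125.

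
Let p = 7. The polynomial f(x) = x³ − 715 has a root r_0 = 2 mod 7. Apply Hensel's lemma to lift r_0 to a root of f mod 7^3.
r_2 = 163 (mod 343)

Hensel: r_{i+1} = r_i − f(r_i)/f′(r_i) mod 7^{i+2}, where f′(x) = 3x². Iterate:
  r_0 = 2 (mod 7)
  r_1 = 16 (mod 49)
  r_2 = 163 (mod 343)
Final: r = 163 with f(r) ≡ 0 mod 7^3.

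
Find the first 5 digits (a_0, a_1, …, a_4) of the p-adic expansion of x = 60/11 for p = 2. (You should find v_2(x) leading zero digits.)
(a_0, …, a_4) = (0, 0, 1, 0, 1)

v_2(60/11) = 2, so a_0 = ... = a_1 = 0. Factor out: x = 2^2 · u with u = 15/11 a unit in ℤ_2. Expand u iteratively via a_{v+i} = u_i mod 2, u_{i+1} = (u_i − a_{v+i})/2:
  u_0 = 15/11;  a_2 = 1;  u_1 = (u_0 − 1)/2 = 2/11
  u_1 = 2/11;  a_3 = 0;  u_2 = (u_1 − 0)/2 = 1/11
  u_2 = 1/11;  a_4 = 1;  u_3 = (u_2 − 1)/2 = -5/11
Digits: (0, 0, 1, 0, 1).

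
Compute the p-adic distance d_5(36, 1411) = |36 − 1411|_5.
d_5(36, 1411) = 1/125

Step 1 — x − y = 36 − 1411 = -1375. Step 2 — v_5(-1375) = 3 (factor: -1375 = −(5^3 · 11); the sign does not affect v_p). Step 3 — |x − y|_5 = 5^{-3} = 1/125.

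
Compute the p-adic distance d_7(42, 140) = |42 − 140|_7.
d_7(42, 140) = 1/49

Step 1 — x − y = 42 − 140 = -98. Step 2 — v_7(-98) = 2 (factor: -98 = −(7^2 · 2); the sign does not affect v_p). Step 3 — |x − y|_7 = 7^{-2} = 1/49.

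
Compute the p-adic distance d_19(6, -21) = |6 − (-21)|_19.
d_19(6, -21) = 1

Step 1 — x − y = 6 − (-21) = 27. Step 2 — v_19(27) = 0 (factor: 27 = (19^0 · 27); the sign does not affect v_p). Step 3 — |x − y|_19 = 19^{0} = 1.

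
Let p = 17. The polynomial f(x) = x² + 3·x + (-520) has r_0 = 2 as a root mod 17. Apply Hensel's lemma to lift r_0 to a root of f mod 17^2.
r_1 = 240 (mod 289)

Hensel: r_{i+1} = r_i − f(r_i)·(f′(r_i))^{-1} mod 17^{i+2}, f′(x) = 2x + 3. Iterate:
  r_0 = 2 (mod 17)
  r_1 = 240 (mod 289)
Final: r = 240 satisfies f(r) ≡ 0 mod 17^2.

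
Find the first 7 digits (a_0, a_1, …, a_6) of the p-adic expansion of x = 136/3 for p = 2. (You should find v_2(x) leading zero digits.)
(a_0, …, a_6) = (0, 0, 0, 1, 1, 0, 1)

v_2(136/3) = 3, so a_0 = ... = a_2 = 0. Factor out: x = 2^3 · u with u = 17/3 a unit in ℤ_2. Expand u iteratively via a_{v+i} = u_i mod 2, u_{i+1} = (u_i − a_{v+i})/2:
  u_0 = 17/3;  a_3 = 1;  u_1 = (u_0 − 1)/2 = 7/3
  u_1 = 7/3;  a_4 = 1;  u_2 = (u_1 − 1)/2 = 2/3
  u_2 = 2/3;  a_5 = 0;  u_3 = (u_2 − 0)/2 = 1/3
  u_3 = 1/3;  a_6 = 1;  u_4 = (u_3 − 1)/2 = -1/3
Digits: (0, 0, 0, 1, 1, 0, 1).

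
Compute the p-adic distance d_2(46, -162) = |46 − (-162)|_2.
d_2(46, -162) = 1/16

Step 1 — x − y = 46 − (-162) = 208. Step 2 — v_2(208) = 4 (factor: 208 = (2^4 · 13); the sign does not affect v_p). Step 3 — |x − y|_2 = 2^{-4} = 1/16.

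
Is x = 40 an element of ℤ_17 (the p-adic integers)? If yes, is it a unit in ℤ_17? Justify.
x ∈ ℤ_17^× (unit); v_17(x) = 0

ℤ_17 = {x ∈ ℚ_17 : v_17(x) ≥ 0} and ℤ_17^× = {x ∈ ℤ_17 : v_17(x) = 0}. Here v_17(40) = v_17(num) − v_17(den) = 0; compare against these criteria.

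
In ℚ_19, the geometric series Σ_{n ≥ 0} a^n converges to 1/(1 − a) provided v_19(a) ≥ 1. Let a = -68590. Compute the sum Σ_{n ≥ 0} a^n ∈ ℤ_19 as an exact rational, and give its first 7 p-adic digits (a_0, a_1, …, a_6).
Σ a^n = 1/(1 − a) = 1/68591;  first 7 digits = (1, 0, 0, 9, 18, 18, 4)

v_19(a) = 3 ≥ 1, so the series converges in ℤ_19 to 1/(1 − a) = 1/(1 − (-68590)) = 1/68591. Expand this rational in ℤ_19: compute digits iteratively via d_i = x_i mod 19, x_{i+1} = (x_i − d_i)/19. The first 7 digits are (1, 0, 0, 9, 18, 18, 4).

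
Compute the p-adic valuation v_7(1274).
v_7(1274) = 2

v_7(n) is the largest exponent k such that 7^k divides n. Factor out: 1274 = 7^2 · 26. (Sign doesn't affect v_p.) So v_7(1274) = 2.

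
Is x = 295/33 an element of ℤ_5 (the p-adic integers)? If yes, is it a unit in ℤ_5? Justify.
x ∈ ℤ_5 but not a unit; v_5(x) = 1 > 0

ℤ_5 = {x ∈ ℚ_5 : v_5(x) ≥ 0} and ℤ_5^× = {x ∈ ℤ_5 : v_5(x) = 0}. Here v_5(295/33) = v_5(num) − v_5(den) = 1; compare against these criteria.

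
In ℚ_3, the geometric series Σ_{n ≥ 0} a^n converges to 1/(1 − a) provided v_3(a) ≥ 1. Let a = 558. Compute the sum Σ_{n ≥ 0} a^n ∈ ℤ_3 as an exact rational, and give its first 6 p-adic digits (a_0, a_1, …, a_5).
Σ a^n = 1/(1 − a) = -1/557;  first 6 digits = (1, 0, 2, 2, 1, 2)

v_3(a) = 2 ≥ 1, so the series converges in ℤ_3 to 1/(1 − a) = 1/(1 − 558) = -1/557. Expand this rational in ℤ_3: compute digits iteratively via d_i = x_i mod 3, x_{i+1} = (x_i − d_i)/3. The first 6 digits are (1, 0, 2, 2, 1, 2).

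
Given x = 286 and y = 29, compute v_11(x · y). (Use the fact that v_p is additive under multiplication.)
v_11(8294) = 1

v_p(x) = 1 (factor: 286 = 11^1 · 26); v_p(y) = 0 (factor: 29 = 11^0 · 29). Additivity: v_p(xy) = v_p(x) + v_p(y) = 1 + 0 = 1. (Direct check: xy = 8294 = 11^1 · (754).)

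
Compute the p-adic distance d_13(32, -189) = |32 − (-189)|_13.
d_13(32, -189) = 1/13

Step 1 — x − y = 32 − (-189) = 221. Step 2 — v_13(221) = 1 (factor: 221 = (13^1 · 17); the sign does not affect v_p). Step 3 — |x − y|_13 = 13^{-1} = 1/13.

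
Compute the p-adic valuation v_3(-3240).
v_3(-3240) = 4

v_3(n) is the largest exponent k such that 3^k divides n. Factor out: -3240 = -3^4 · 40. (Sign doesn't affect v_p.) So v_3(-3240) = 4.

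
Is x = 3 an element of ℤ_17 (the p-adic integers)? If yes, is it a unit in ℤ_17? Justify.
x ∈ ℤ_17^× (unit); v_17(x) = 0

ℤ_17 = {x ∈ ℚ_17 : v_17(x) ≥ 0} and ℤ_17^× = {x ∈ ℤ_17 : v_17(x) = 0}. Here v_17(3) = v_17(num) − v_17(den) = 0; compare against these criteria.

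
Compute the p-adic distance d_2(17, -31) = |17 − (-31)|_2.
d_2(17, -31) = 1/16

Step 1 — x − y = 17 − (-31) = 48. Step 2 — v_2(48) = 4 (factor: 48 = (2^4 · 3); the sign does not affect v_p). Step 3 — |x − y|_2 = 2^{-4} = 1/16.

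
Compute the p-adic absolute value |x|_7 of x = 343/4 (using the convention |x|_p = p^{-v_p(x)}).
|343/4|_7 = 1/343

Step 1 — compute v_7(x) by factoring powers of 7 out of the numerator and denominator: v_7(343/4) = 3. Step 2 — apply |x|_p = p^{-v_p(x)} = 7^{-3} = 1/343.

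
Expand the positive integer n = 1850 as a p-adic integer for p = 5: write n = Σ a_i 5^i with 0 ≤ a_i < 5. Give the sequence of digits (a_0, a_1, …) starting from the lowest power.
(a_0, a_1, …) = (0, 0, 4, 4, 2)

Repeated division by 5 gives the digits low-to-high: 1850 = 4·5^2 + 4·5^3 + 2·5^4. Digit sequence: (0, 0, 4, 4, 2).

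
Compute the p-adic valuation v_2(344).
v_2(344) = 3

v_2(n) is the largest exponent k such that 2^k divides n. Factor out: 344 = 2^3 · 43. (Sign doesn't affect v_p.) So v_2(344) = 3.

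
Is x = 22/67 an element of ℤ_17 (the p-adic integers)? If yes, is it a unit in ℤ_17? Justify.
x ∈ ℤ_17^× (unit); v_17(x) = 0

ℤ_17 = {x ∈ ℚ_17 : v_17(x) ≥ 0} and ℤ_17^× = {x ∈ ℤ_17 : v_17(x) = 0}. Here v_17(22/67) = v_17(num) − v_17(den) = 0; compare against these criteria.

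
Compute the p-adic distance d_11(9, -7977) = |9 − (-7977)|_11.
d_11(9, -7977) = 1/1331

Step 1 — x − y = 9 − (-7977) = 7986. Step 2 — v_11(7986) = 3 (factor: 7986 = (11^3 · 6); the sign does not affect v_p). Step 3 — |x − y|_11 = 11^{-3} = 1/1331.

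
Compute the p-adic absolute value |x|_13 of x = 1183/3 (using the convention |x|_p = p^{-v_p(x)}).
|1183/3|_13 = 1/169

Step 1 — compute v_13(x) by factoring powers of 13 out of the numerator and denominator: v_13(1183/3) = 2. Step 2 — apply |x|_p = p^{-v_p(x)} = 13^{-2} = 1/169.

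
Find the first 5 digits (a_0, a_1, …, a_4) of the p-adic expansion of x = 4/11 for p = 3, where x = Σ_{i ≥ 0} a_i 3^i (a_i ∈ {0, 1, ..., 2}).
(a_0, …, a_4) = (2, 0, 2, 2, 1)

v_3(4/11) = 0 (numerator and denominator both coprime to 3), so x ∈ ℤ_3^×. Compute digits iteratively via a_i = x_i mod 3, x_{i+1} = (x_i − a_i)/3, with x_0 = x:
  x_0 = 4/11;  a_0 = 2;  x_1 = (x_0 − 2)/3 = -6/11
  x_1 = -6/11;  a_1 = 0;  x_2 = (x_1 − 0)/3 = -2/11
  x_2 = -2/11;  a_2 = 2;  x_3 = (x_2 − 2)/3 = -8/11
  x_3 = -8/11;  a_3 = 2;  x_4 = (x_3 − 2)/3 = -10/11
  x_4 = -10/11;  a_4 = 1;  x_5 = (x_4 − 1)/3 = -7/11
Digits: (2, 0, 2, 2, 1).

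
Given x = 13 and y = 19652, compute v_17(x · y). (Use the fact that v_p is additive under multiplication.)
v_17(255476) = 3

v_p(x) = 0 (factor: 13 = 17^0 · 13); v_p(y) = 3 (factor: 19652 = 17^3 · 4). Additivity: v_p(xy) = v_p(x) + v_p(y) = 0 + 3 = 3. (Direct check: xy = 255476 = 17^3 · (52).)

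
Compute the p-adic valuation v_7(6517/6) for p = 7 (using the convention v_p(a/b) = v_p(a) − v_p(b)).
v_7(6517/6) = 3

Factor powers of 7 from the numerator and denominator of the reduced fraction: 6517 = 7^3 · 19 and 6 = 7^0 · 6. Apply v_p(a/b) = v_p(a) − v_p(b): v_7(6517/6) = 3 − 0 = 3.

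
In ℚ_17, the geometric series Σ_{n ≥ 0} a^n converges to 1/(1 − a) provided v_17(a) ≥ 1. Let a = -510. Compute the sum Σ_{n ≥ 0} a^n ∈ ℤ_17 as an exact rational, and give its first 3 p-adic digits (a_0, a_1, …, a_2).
Σ a^n = 1/(1 − a) = 1/511;  first 3 digits = (1, 4, 14)

v_17(a) = 1 ≥ 1, so the series converges in ℤ_17 to 1/(1 − a) = 1/(1 − (-510)) = 1/511. Expand this rational in ℤ_17: compute digits iteratively via d_i = x_i mod 17, x_{i+1} = (x_i − d_i)/17. The first 3 digits are (1, 4, 14).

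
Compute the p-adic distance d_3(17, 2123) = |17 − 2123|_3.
d_3(17, 2123) = 1/81

Step 1 — x − y = 17 − 2123 = -2106. Step 2 — v_3(-2106) = 4 (factor: -2106 = −(3^4 · 26); the sign does not affect v_p). Step 3 — |x − y|_3 = 3^{-4} = 1/81.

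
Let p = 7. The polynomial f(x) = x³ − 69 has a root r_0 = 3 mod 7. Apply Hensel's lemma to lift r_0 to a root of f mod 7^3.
r_2 = 255 (mod 343)

Hensel: r_{i+1} = r_i − f(r_i)/f′(r_i) mod 7^{i+2}, where f′(x) = 3x². Iterate:
  r_0 = 3 (mod 7)
  r_1 = 10 (mod 49)
  r_2 = 255 (mod 343)
Final: r = 255 with f(r) ≡ 0 mod 7^3.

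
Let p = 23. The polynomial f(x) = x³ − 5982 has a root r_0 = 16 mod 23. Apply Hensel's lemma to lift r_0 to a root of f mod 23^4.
r_3 = 27087 (mod 279841)

Hensel: r_{i+1} = r_i − f(r_i)/f′(r_i) mod 23^{i+2}, where f′(x) = 3x². Iterate:
  r_0 = 16 (mod 23)
  r_1 = 108 (mod 529)
  r_2 = 2753 (mod 12167)
  r_3 = 27087 (mod 279841)
Final: r = 27087 with f(r) ≡ 0 mod 23^4.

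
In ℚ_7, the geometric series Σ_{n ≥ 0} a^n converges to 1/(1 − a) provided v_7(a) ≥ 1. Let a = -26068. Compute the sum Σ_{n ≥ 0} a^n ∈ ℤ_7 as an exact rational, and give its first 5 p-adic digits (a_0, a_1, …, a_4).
Σ a^n = 1/(1 − a) = 1/26069;  first 5 digits = (1, 0, 0, 1, 3)

v_7(a) = 3 ≥ 1, so the series converges in ℤ_7 to 1/(1 − a) = 1/(1 − (-26068)) = 1/26069. Expand this rational in ℤ_7: compute digits iteratively via d_i = x_i mod 7, x_{i+1} = (x_i − d_i)/7. The first 5 digits are (1, 0, 0, 1, 3).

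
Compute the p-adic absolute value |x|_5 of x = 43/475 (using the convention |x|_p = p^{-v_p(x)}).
|43/475|_5 = 25

Step 1 — compute v_5(x) by factoring powers of 5 out of the numerator and denominator: v_5(43/475) = -2. Step 2 — apply |x|_p = p^{-v_p(x)} = 5^{2} = 25.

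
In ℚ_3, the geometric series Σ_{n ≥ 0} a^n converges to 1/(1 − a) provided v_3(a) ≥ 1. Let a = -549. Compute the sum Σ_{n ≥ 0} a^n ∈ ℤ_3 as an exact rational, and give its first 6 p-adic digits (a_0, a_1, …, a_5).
Σ a^n = 1/(1 − a) = 1/550;  first 6 digits = (1, 0, 2, 0, 0, 2)

v_3(a) = 2 ≥ 1, so the series converges in ℤ_3 to 1/(1 − a) = 1/(1 − (-549)) = 1/550. Expand this rational in ℤ_3: compute digits iteratively via d_i = x_i mod 3, x_{i+1} = (x_i − d_i)/3. The first 6 digits are (1, 0, 2, 0, 0, 2).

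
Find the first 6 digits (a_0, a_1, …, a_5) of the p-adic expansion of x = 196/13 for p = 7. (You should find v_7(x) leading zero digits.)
(a_0, …, a_5) = (0, 0, 3, 5, 3, 0)

v_7(196/13) = 2, so a_0 = ... = a_1 = 0. Factor out: x = 7^2 · u with u = 4/13 a unit in ℤ_7. Expand u iteratively via a_{v+i} = u_i mod 7, u_{i+1} = (u_i − a_{v+i})/7:
  u_0 = 4/13;  a_2 = 3;  u_1 = (u_0 − 3)/7 = -5/13
  u_1 = -5/13;  a_3 = 5;  u_2 = (u_1 − 5)/7 = -10/13
  u_2 = -10/13;  a_4 = 3;  u_3 = (u_2 − 3)/7 = -7/13
  u_3 = -7/13;  a_5 = 0;  u_4 = (u_3 − 0)/7 = -1/13
Digits: (0, 0, 3, 5, 3, 0).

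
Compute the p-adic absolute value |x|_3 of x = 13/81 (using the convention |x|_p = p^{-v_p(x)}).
|13/81|_3 = 81

Step 1 — compute v_3(x) by factoring powers of 3 out of the numerator and denominator: v_3(13/81) = -4. Step 2 — apply |x|_p = p^{-v_p(x)} = 3^{4} = 81.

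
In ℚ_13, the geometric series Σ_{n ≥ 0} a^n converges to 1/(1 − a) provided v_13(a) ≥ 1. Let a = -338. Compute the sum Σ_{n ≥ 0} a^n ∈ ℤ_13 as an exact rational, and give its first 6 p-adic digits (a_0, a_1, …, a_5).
Σ a^n = 1/(1 − a) = 1/339;  first 6 digits = (1, 0, 11, 12, 3, 0)

v_13(a) = 2 ≥ 1, so the series converges in ℤ_13 to 1/(1 − a) = 1/(1 − (-338)) = 1/339. Expand this rational in ℤ_13: compute digits iteratively via d_i = x_i mod 13, x_{i+1} = (x_i − d_i)/13. The first 6 digits are (1, 0, 11, 12, 3, 0).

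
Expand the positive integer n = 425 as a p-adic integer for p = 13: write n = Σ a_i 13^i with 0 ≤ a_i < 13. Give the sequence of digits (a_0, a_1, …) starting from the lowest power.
(a_0, a_1, …) = (9, 6, 2)

Repeated division by 13 gives the digits low-to-high: 425 = 9 + 6·13^1 + 2·13^2. Digit sequence: (9, 6, 2).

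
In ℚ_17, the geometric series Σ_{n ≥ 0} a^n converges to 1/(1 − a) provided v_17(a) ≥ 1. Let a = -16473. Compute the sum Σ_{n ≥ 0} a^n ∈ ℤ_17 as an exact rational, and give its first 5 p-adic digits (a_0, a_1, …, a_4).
Σ a^n = 1/(1 − a) = 1/16474;  first 5 digits = (1, 0, 11, 13, 1)

v_17(a) = 2 ≥ 1, so the series converges in ℤ_17 to 1/(1 − a) = 1/(1 − (-16473)) = 1/16474. Expand this rational in ℤ_17: compute digits iteratively via d_i = x_i mod 17, x_{i+1} = (x_i − d_i)/17. The first 5 digits are (1, 0, 11, 13, 1).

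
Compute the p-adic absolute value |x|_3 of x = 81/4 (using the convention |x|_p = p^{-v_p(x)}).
|81/4|_3 = 1/81

Step 1 — compute v_3(x) by factoring powers of 3 out of the numerator and denominator: v_3(81/4) = 4. Step 2 — apply |x|_p = p^{-v_p(x)} = 3^{-4} = 1/81.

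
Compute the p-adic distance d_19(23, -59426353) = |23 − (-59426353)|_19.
d_19(23, -59426353) = 1/2476099

Step 1 — x − y = 23 − (-59426353) = 59426376. Step 2 — v_19(59426376) = 5 (factor: 59426376 = (19^5 · 24); the sign does not affect v_p). Step 3 — |x − y|_19 = 19^{-5} = 1/2476099.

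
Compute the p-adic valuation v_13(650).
v_13(650) = 1

v_13(n) is the largest exponent k such that 13^k divides n. Factor out: 650 = 13^1 · 50. (Sign doesn't affect v_p.) So v_13(650) = 1.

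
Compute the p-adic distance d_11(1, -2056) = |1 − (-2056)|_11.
d_11(1, -2056) = 1/121

Step 1 — x − y = 1 − (-2056) = 2057. Step 2 — v_11(2057) = 2 (factor: 2057 = (11^2 · 17); the sign does not affect v_p). Step 3 — |x − y|_11 = 11^{-2} = 1/121.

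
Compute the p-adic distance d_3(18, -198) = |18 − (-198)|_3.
d_3(18, -198) = 1/27

Step 1 — x − y = 18 − (-198) = 216. Step 2 — v_3(216) = 3 (factor: 216 = (3^3 · 8); the sign does not affect v_p). Step 3 — |x − y|_3 = 3^{-3} = 1/27.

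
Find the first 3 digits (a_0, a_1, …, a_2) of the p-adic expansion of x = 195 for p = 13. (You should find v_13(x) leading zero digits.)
(a_0, …, a_2) = (0, 2, 1)

v_13(195) = 1, so a_0 = ... = a_0 = 0. Factor out: x = 13^1 · u with u = 15 a unit in ℤ_13. Expand u iteratively via a_{v+i} = u_i mod 13, u_{i+1} = (u_i − a_{v+i})/13:
  u_0 = 15;  a_1 = 2;  u_1 = (u_0 − 2)/13 = 1
  u_1 = 1;  a_2 = 1;  u_2 = (u_1 − 1)/13 = 0
Digits: (0, 2, 1).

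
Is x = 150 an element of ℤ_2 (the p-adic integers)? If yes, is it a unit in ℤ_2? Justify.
x ∈ ℤ_2 but not a unit; v_2(x) = 1 > 0

ℤ_2 = {x ∈ ℚ_2 : v_2(x) ≥ 0} and ℤ_2^× = {x ∈ ℤ_2 : v_2(x) = 0}. Here v_2(150) = v_2(num) − v_2(den) = 1; compare against these criteria.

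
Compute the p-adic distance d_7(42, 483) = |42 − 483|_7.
d_7(42, 483) = 1/49

Step 1 — x − y = 42 − 483 = -441. Step 2 — v_7(-441) = 2 (factor: -441 = −(7^2 · 9); the sign does not affect v_p). Step 3 — |x − y|_7 = 7^{-2} = 1/49.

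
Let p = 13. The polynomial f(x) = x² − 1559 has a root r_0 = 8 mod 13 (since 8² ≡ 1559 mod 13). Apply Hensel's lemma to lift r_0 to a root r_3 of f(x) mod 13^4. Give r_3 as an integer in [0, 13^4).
r_3 = 15491 (mod 28561)

Hensel's recurrence: r_{i+1} = r_i − f(r_i)·(f′(r_i))^{-1} mod 13^{i+2}, with f′(x) = 2x. Iterate:
  r_0 = 8 (mod 13)
  r_1 = 112 (mod 169)
  r_2 = 112 (mod 2197)
  r_3 = 15491 (mod 28561)
Final: r_3 = 15491, and one checks f(r_3) ≡ 0 mod 13^4.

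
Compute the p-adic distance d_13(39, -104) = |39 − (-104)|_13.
d_13(39, -104) = 1/13

Step 1 — x − y = 39 − (-104) = 143. Step 2 — v_13(143) = 1 (factor: 143 = (13^1 · 11); the sign does not affect v_p). Step 3 — |x − y|_13 = 13^{-1} = 1/13.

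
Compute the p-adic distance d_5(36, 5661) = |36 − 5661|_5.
d_5(36, 5661) = 1/625

Step 1 — x − y = 36 − 5661 = -5625. Step 2 — v_5(-5625) = 4 (factor: -5625 = −(5^4 · 9); the sign does not affect v_p). Step 3 — |x − y|_5 = 5^{-4} = 1/625.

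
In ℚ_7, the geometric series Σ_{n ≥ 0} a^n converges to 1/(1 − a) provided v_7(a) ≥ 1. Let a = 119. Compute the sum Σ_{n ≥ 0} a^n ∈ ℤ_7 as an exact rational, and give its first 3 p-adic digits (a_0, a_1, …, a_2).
Σ a^n = 1/(1 − a) = -1/118;  first 3 digits = (1, 3, 4)

v_7(a) = 1 ≥ 1, so the series converges in ℤ_7 to 1/(1 − a) = 1/(1 − 119) = -1/118. Expand this rational in ℤ_7: compute digits iteratively via d_i = x_i mod 7, x_{i+1} = (x_i − d_i)/7. The first 3 digits are (1, 3, 4).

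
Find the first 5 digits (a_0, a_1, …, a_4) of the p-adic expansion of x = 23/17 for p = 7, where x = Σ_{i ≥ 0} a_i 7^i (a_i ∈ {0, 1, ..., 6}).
(a_0, …, a_4) = (3, 1, 6, 2, 0)

v_7(23/17) = 0 (numerator and denominator both coprime to 7), so x ∈ ℤ_7^×. Compute digits iteratively via a_i = x_i mod 7, x_{i+1} = (x_i − a_i)/7, with x_0 = x:
  x_0 = 23/17;  a_0 = 3;  x_1 = (x_0 − 3)/7 = -4/17
  x_1 = -4/17;  a_1 = 1;  x_2 = (x_1 − 1)/7 = -3/17
  x_2 = -3/17;  a_2 = 6;  x_3 = (x_2 − 6)/7 = -15/17
  x_3 = -15/17;  a_3 = 2;  x_4 = (x_3 − 2)/7 = -7/17
  x_4 = -7/17;  a_4 = 0;  x_5 = (x_4 − 0)/7 = -1/17
Digits: (3, 1, 6, 2, 0).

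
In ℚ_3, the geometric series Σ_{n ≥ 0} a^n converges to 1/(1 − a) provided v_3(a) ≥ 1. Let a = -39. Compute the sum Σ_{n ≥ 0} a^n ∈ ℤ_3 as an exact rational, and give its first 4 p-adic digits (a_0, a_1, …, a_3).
Σ a^n = 1/(1 − a) = 1/40;  first 4 digits = (1, 2, 2, 2)

v_3(a) = 1 ≥ 1, so the series converges in ℤ_3 to 1/(1 − a) = 1/(1 − (-39)) = 1/40. Expand this rational in ℤ_3: compute digits iteratively via d_i = x_i mod 3, x_{i+1} = (x_i − d_i)/3. The first 4 digits are (1, 2, 2, 2).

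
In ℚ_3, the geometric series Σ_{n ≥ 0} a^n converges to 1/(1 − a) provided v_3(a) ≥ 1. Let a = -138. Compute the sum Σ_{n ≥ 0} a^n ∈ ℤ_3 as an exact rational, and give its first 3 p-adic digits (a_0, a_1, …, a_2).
Σ a^n = 1/(1 − a) = 1/139;  first 3 digits = (1, 2, 0)

v_3(a) = 1 ≥ 1, so the series converges in ℤ_3 to 1/(1 − a) = 1/(1 − (-138)) = 1/139. Expand this rational in ℤ_3: compute digits iteratively via d_i = x_i mod 3, x_{i+1} = (x_i − d_i)/3. The first 3 digits are (1, 2, 0).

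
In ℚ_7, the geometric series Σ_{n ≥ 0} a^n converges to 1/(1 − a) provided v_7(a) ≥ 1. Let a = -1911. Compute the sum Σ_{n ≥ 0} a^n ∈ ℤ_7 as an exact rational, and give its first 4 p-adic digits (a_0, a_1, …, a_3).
Σ a^n = 1/(1 − a) = 1/1912;  first 4 digits = (1, 0, 3, 1)

v_7(a) = 2 ≥ 1, so the series converges in ℤ_7 to 1/(1 − a) = 1/(1 − (-1911)) = 1/1912. Expand this rational in ℤ_7: compute digits iteratively via d_i = x_i mod 7, x_{i+1} = (x_i − d_i)/7. The first 4 digits are (1, 0, 3, 1).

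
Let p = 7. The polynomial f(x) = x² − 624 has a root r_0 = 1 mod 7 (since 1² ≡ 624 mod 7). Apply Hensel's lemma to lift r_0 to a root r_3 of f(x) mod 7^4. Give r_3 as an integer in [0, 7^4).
r_3 = 2346 (mod 2401)

Hensel's recurrence: r_{i+1} = r_i − f(r_i)·(f′(r_i))^{-1} mod 7^{i+2}, with f′(x) = 2x. Iterate:
  r_0 = 1 (mod 7)
  r_1 = 43 (mod 49)
  r_2 = 288 (mod 343)
  r_3 = 2346 (mod 2401)
Final: r_3 = 2346, and one checks f(r_3) ≡ 0 mod 7^4.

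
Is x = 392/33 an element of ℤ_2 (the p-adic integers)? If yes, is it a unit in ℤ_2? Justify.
x ∈ ℤ_2 but not a unit; v_2(x) = 3 > 0

ℤ_2 = {x ∈ ℚ_2 : v_2(x) ≥ 0} and ℤ_2^× = {x ∈ ℤ_2 : v_2(x) = 0}. Here v_2(392/33) = v_2(num) − v_2(den) = 3; compare against these criteria.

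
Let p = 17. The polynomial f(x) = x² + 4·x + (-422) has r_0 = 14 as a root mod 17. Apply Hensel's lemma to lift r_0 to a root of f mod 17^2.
r_1 = 218 (mod 289)

Hensel: r_{i+1} = r_i − f(r_i)·(f′(r_i))^{-1} mod 17^{i+2}, f′(x) = 2x + 4. Iterate:
  r_0 = 14 (mod 17)
  r_1 = 218 (mod 289)
Final: r = 218 satisfies f(r) ≡ 0 mod 17^2.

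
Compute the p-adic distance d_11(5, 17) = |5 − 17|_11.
d_11(5, 17) = 1

Step 1 — x − y = 5 − 17 = -12. Step 2 — v_11(-12) = 0 (factor: -12 = −(11^0 · 12); the sign does not affect v_p). Step 3 — |x − y|_11 = 11^{0} = 1.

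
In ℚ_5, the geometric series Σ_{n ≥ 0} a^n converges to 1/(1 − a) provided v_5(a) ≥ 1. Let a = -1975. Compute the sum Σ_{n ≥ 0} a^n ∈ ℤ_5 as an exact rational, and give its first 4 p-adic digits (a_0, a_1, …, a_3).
Σ a^n = 1/(1 − a) = 1/1976;  first 4 digits = (1, 0, 1, 4)

v_5(a) = 2 ≥ 1, so the series converges in ℤ_5 to 1/(1 − a) = 1/(1 − (-1975)) = 1/1976. Expand this rational in ℤ_5: compute digits iteratively via d_i = x_i mod 5, x_{i+1} = (x_i − d_i)/5. The first 4 digits are (1, 0, 1, 4).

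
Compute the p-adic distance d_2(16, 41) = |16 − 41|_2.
d_2(16, 41) = 1

Step 1 — x − y = 16 − 41 = -25. Step 2 — v_2(-25) = 0 (factor: -25 = −(2^0 · 25); the sign does not affect v_p). Step 3 — |x − y|_2 = 2^{0} = 1.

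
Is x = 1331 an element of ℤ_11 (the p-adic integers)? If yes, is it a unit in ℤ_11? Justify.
x ∈ ℤ_11 but not a unit; v_11(x) = 3 > 0

ℤ_11 = {x ∈ ℚ_11 : v_11(x) ≥ 0} and ℤ_11^× = {x ∈ ℤ_11 : v_11(x) = 0}. Here v_11(1331) = v_11(num) − v_11(den) = 3; compare against these criteria.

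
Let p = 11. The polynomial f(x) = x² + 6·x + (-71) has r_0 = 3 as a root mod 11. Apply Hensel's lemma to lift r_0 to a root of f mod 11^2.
r_1 = 47 (mod 121)

Hensel: r_{i+1} = r_i − f(r_i)·(f′(r_i))^{-1} mod 11^{i+2}, f′(x) = 2x + 6. Iterate:
  r_0 = 3 (mod 11)
  r_1 = 47 (mod 121)
Final: r = 47 satisfies f(r) ≡ 0 mod 11^2.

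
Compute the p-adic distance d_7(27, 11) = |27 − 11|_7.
d_7(27, 11) = 1

Step 1 — x − y = 27 − 11 = 16. Step 2 — v_7(16) = 0 (factor: 16 = (7^0 · 16); the sign does not affect v_p). Step 3 — |x − y|_7 = 7^{0} = 1.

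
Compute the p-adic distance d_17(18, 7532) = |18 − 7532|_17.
d_17(18, 7532) = 1/289

Step 1 — x − y = 18 − 7532 = -7514. Step 2 — v_17(-7514) = 2 (factor: -7514 = −(17^2 · 26); the sign does not affect v_p). Step 3 — |x − y|_17 = 17^{-2} = 1/289.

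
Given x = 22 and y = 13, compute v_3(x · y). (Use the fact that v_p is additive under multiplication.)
v_3(286) = 0

v_p(x) = 0 (factor: 22 = 3^0 · 22); v_p(y) = 0 (factor: 13 = 3^0 · 13). Additivity: v_p(xy) = v_p(x) + v_p(y) = 0 + 0 = 0. (Direct check: xy = 286 = 3^0 · (286).)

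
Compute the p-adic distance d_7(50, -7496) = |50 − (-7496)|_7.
d_7(50, -7496) = 1/343

Step 1 — x − y = 50 − (-7496) = 7546. Step 2 — v_7(7546) = 3 (factor: 7546 = (7^3 · 22); the sign does not affect v_p). Step 3 — |x − y|_7 = 7^{-3} = 1/343.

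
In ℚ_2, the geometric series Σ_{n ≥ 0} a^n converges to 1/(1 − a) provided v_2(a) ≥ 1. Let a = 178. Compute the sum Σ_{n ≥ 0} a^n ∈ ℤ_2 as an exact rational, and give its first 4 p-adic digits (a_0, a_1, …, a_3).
Σ a^n = 1/(1 − a) = -1/177;  first 4 digits = (1, 1, 1, 1)

v_2(a) = 1 ≥ 1, so the series converges in ℤ_2 to 1/(1 − a) = 1/(1 − 178) = -1/177. Expand this rational in ℤ_2: compute digits iteratively via d_i = x_i mod 2, x_{i+1} = (x_i − d_i)/2. The first 4 digits are (1, 1, 1, 1).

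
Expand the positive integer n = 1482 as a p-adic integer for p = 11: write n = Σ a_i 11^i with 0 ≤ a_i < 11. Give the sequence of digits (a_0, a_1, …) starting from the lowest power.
(a_0, a_1, …) = (8, 2, 1, 1)

Repeated division by 11 gives the digits low-to-high: 1482 = 8 + 2·11^1 + 1·11^2 + 1·11^3. Digit sequence: (8, 2, 1, 1).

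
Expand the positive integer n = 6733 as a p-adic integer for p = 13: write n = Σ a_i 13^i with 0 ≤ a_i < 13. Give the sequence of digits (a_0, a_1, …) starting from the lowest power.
(a_0, a_1, …) = (12, 10, 0, 3)

Repeated division by 13 gives the digits low-to-high: 6733 = 12 + 10·13^1 + 3·13^3. Digit sequence: (12, 10, 0, 3).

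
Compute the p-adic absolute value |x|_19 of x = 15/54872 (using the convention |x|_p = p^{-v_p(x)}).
|15/54872|_19 = 6859

Step 1 — compute v_19(x) by factoring powers of 19 out of the numerator and denominator: v_19(15/54872) = -3. Step 2 — apply |x|_p = p^{-v_p(x)} = 19^{3} = 6859.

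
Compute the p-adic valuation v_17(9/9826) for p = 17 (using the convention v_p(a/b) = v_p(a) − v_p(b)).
v_17(9/9826) = -3

Factor powers of 17 from the numerator and denominator of the reduced fraction: 9 = 17^0 · 9 and 9826 = 17^3 · 2. Apply v_p(a/b) = v_p(a) − v_p(b): v_17(9/9826) = 0 − 3 = -3.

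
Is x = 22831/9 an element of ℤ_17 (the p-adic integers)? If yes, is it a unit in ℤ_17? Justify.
x ∈ ℤ_17 but not a unit; v_17(x) = 2 > 0

ℤ_17 = {x ∈ ℚ_17 : v_17(x) ≥ 0} and ℤ_17^× = {x ∈ ℤ_17 : v_17(x) = 0}. Here v_17(22831/9) = v_17(num) − v_17(den) = 2; compare against these criteria.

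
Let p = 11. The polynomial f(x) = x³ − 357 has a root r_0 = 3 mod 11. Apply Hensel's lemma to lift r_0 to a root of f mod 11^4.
r_3 = 13500 (mod 14641)

Hensel: r_{i+1} = r_i − f(r_i)/f′(r_i) mod 11^{i+2}, where f′(x) = 3x². Iterate:
  r_0 = 3 (mod 11)
  r_1 = 69 (mod 121)
  r_2 = 190 (mod 1331)
  r_3 = 13500 (mod 14641)
Final: r = 13500 with f(r) ≡ 0 mod 11^4.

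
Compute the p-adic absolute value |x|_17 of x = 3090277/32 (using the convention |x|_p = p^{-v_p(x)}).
|3090277/32|_17 = 1/83521

Step 1 — compute v_17(x) by factoring powers of 17 out of the numerator and denominator: v_17(3090277/32) = 4. Step 2 — apply |x|_p = p^{-v_p(x)} = 17^{-4} = 1/83521.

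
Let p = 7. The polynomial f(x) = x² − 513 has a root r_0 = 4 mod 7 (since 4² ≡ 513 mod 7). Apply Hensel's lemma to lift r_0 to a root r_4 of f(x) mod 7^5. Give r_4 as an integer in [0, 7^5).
r_4 = 11379 (mod 16807)

Hensel's recurrence: r_{i+1} = r_i − f(r_i)·(f′(r_i))^{-1} mod 7^{i+2}, with f′(x) = 2x. Iterate:
  r_0 = 4 (mod 7)
  r_1 = 11 (mod 49)
  r_2 = 60 (mod 343)
  r_3 = 1775 (mod 2401)
  r_4 = 11379 (mod 16807)
Final: r_4 = 11379, and one checks f(r_4) ≡ 0 mod 7^5.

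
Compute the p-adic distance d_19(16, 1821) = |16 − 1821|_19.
d_19(16, 1821) = 1/361

Step 1 — x − y = 16 − 1821 = -1805. Step 2 — v_19(-1805) = 2 (factor: -1805 = −(19^2 · 5); the sign does not affect v_p). Step 3 — |x − y|_19 = 19^{-2} = 1/361.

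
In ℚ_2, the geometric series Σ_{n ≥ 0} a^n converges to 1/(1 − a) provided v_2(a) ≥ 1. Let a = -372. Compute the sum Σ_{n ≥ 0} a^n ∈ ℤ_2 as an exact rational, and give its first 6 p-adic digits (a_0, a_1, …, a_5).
Σ a^n = 1/(1 − a) = 1/373;  first 6 digits = (1, 0, 1, 1, 1, 0)

v_2(a) = 2 ≥ 1, so the series converges in ℤ_2 to 1/(1 − a) = 1/(1 − (-372)) = 1/373. Expand this rational in ℤ_2: compute digits iteratively via d_i = x_i mod 2, x_{i+1} = (x_i − d_i)/2. The first 6 digits are (1, 0, 1, 1, 1, 0).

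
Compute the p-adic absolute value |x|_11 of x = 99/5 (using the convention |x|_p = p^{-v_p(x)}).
|99/5|_11 = 1/11

Step 1 — compute v_11(x) by factoring powers of 11 out of the numerator and denominator: v_11(99/5) = 1. Step 2 — apply |x|_p = p^{-v_p(x)} = 11^{-1} = 1/11.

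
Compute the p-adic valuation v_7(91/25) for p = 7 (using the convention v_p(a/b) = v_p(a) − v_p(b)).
v_7(91/25) = 1

Factor powers of 7 from the numerator and denominator of the reduced fraction: 91 = 7^1 · 13 and 25 = 7^0 · 25. Apply v_p(a/b) = v_p(a) − v_p(b): v_7(91/25) = 1 − 0 = 1.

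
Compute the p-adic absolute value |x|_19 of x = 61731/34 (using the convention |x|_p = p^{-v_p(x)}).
|61731/34|_19 = 1/6859

Step 1 — compute v_19(x) by factoring powers of 19 out of the numerator and denominator: v_19(61731/34) = 3. Step 2 — apply |x|_p = p^{-v_p(x)} = 19^{-3} = 1/6859.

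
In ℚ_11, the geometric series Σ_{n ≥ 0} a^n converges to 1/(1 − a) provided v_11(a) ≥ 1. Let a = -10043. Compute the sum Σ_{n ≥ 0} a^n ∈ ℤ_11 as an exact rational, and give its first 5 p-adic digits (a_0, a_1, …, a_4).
Σ a^n = 1/(1 − a) = 1/10044;  first 5 digits = (1, 0, 5, 3, 2)

v_11(a) = 2 ≥ 1, so the series converges in ℤ_11 to 1/(1 − a) = 1/(1 − (-10043)) = 1/10044. Expand this rational in ℤ_11: compute digits iteratively via d_i = x_i mod 11, x_{i+1} = (x_i − d_i)/11. The first 5 digits are (1, 0, 5, 3, 2).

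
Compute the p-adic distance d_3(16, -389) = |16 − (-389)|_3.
d_3(16, -389) = 1/81

Step 1 — x − y = 16 − (-389) = 405. Step 2 — v_3(405) = 4 (factor: 405 = (3^4 · 5); the sign does not affect v_p). Step 3 — |x − y|_3 = 3^{-4} = 1/81.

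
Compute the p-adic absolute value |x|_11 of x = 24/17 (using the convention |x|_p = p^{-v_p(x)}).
|24/17|_11 = 1

Step 1 — compute v_11(x) by factoring powers of 11 out of the numerator and denominator: v_11(24/17) = 0. Step 2 — apply |x|_p = p^{-v_p(x)} = 11^{0} = 1.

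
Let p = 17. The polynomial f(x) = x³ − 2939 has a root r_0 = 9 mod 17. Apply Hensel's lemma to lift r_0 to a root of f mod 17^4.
r_3 = 77036 (mod 83521)

Hensel: r_{i+1} = r_i − f(r_i)/f′(r_i) mod 17^{i+2}, where f′(x) = 3x². Iterate:
  r_0 = 9 (mod 17)
  r_1 = 162 (mod 289)
  r_2 = 3341 (mod 4913)
  r_3 = 77036 (mod 83521)
Final: r = 77036 with f(r) ≡ 0 mod 17^4.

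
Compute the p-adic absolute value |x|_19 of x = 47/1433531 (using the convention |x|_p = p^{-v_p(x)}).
|47/1433531|_19 = 130321

Step 1 — compute v_19(x) by factoring powers of 19 out of the numerator and denominator: v_19(47/1433531) = -4. Step 2 — apply |x|_p = p^{-v_p(x)} = 19^{4} = 130321.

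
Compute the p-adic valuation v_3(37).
v_3(37) = 0

v_3(n) is the largest exponent k such that 3^k divides n. Factor out: 37 = 3^0 · 37. (Sign doesn't affect v_p.) So v_3(37) = 0.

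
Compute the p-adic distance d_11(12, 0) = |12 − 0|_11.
d_11(12, 0) = 1

Step 1 — x − y = 12 − 0 = 12. Step 2 — v_11(12) = 0 (factor: 12 = (11^0 · 12); the sign does not affect v_p). Step 3 — |x − y|_11 = 11^{0} = 1.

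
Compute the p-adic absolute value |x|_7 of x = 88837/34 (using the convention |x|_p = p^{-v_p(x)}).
|88837/34|_7 = 1/2401

Step 1 — compute v_7(x) by factoring powers of 7 out of the numerator and denominator: v_7(88837/34) = 4. Step 2 — apply |x|_p = p^{-v_p(x)} = 7^{-4} = 1/2401.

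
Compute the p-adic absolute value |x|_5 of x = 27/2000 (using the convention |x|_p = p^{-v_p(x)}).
|27/2000|_5 = 125

Step 1 — compute v_5(x) by factoring powers of 5 out of the numerator and denominator: v_5(27/2000) = -3. Step 2 — apply |x|_p = p^{-v_p(x)} = 5^{3} = 125.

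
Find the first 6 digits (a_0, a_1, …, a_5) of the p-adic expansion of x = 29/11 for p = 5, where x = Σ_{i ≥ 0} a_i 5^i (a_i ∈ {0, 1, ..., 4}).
(a_0, …, a_5) = (4, 2, 0, 4, 1, 1)

v_5(29/11) = 0 (numerator and denominator both coprime to 5), so x ∈ ℤ_5^×. Compute digits iteratively via a_i = x_i mod 5, x_{i+1} = (x_i − a_i)/5, with x_0 = x:
  x_0 = 29/11;  a_0 = 4;  x_1 = (x_0 − 4)/5 = -3/11
  x_1 = -3/11;  a_1 = 2;  x_2 = (x_1 − 2)/5 = -5/11
  x_2 = -5/11;  a_2 = 0;  x_3 = (x_2 − 0)/5 = -1/11
  x_3 = -1/11;  a_3 = 4;  x_4 = (x_3 − 4)/5 = -9/11
  x_4 = -9/11;  a_4 = 1;  x_5 = (x_4 − 1)/5 = -4/11
  x_5 = -4/11;  a_5 = 1;  x_6 = (x_5 − 1)/5 = -3/11
Digits: (4, 2, 0, 4, 1, 1).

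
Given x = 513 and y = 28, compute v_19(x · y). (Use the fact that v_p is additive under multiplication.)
v_19(14364) = 1

v_p(x) = 1 (factor: 513 = 19^1 · 27); v_p(y) = 0 (factor: 28 = 19^0 · 28). Additivity: v_p(xy) = v_p(x) + v_p(y) = 1 + 0 = 1. (Direct check: xy = 14364 = 19^1 · (756).)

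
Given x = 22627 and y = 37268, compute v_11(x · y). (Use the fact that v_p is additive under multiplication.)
v_11(843263036) = 6

v_p(x) = 3 (factor: 22627 = 11^3 · 17); v_p(y) = 3 (factor: 37268 = 11^3 · 28). Additivity: v_p(xy) = v_p(x) + v_p(y) = 3 + 3 = 6. (Direct check: xy = 843263036 = 11^6 · (476).)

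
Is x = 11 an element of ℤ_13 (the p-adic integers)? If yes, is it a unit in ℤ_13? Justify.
x ∈ ℤ_13^× (unit); v_13(x) = 0

ℤ_13 = {x ∈ ℚ_13 : v_13(x) ≥ 0} and ℤ_13^× = {x ∈ ℤ_13 : v_13(x) = 0}. Here v_13(11) = v_13(num) − v_13(den) = 0; compare against these criteria.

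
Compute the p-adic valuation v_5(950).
v_5(950) = 2

v_5(n) is the largest exponent k such that 5^k divides n. Factor out: 950 = 5^2 · 38. (Sign doesn't affect v_p.) So v_5(950) = 2.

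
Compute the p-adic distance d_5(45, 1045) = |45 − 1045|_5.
d_5(45, 1045) = 1/125

Step 1 — x − y = 45 − 1045 = -1000. Step 2 — v_5(-1000) = 3 (factor: -1000 = −(5^3 · 8); the sign does not affect v_p). Step 3 — |x − y|_5 = 5^{-3} = 1/125.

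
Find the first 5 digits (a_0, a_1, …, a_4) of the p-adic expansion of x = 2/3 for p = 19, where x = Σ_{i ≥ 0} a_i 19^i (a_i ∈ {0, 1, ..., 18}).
(a_0, …, a_4) = (7, 6, 6, 6, 6)

v_19(2/3) = 0 (numerator and denominator both coprime to 19), so x ∈ ℤ_19^×. Compute digits iteratively via a_i = x_i mod 19, x_{i+1} = (x_i − a_i)/19, with x_0 = x:
  x_0 = 2/3;  a_0 = 7;  x_1 = (x_0 − 7)/19 = -1/3
  x_1 = -1/3;  a_1 = 6;  x_2 = (x_1 − 6)/19 = -1/3
  x_2 = -1/3;  a_2 = 6;  x_3 = (x_2 − 6)/19 = -1/3
  x_3 = -1/3;  a_3 = 6;  x_4 = (x_3 − 6)/19 = -1/3
  x_4 = -1/3;  a_4 = 6;  x_5 = (x_4 − 6)/19 = -1/3
Digits: (7, 6, 6, 6, 6).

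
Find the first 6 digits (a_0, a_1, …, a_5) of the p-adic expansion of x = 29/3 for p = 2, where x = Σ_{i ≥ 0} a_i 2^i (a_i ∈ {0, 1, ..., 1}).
(a_0, …, a_5) = (1, 1, 1, 1, 1, 0)

v_2(29/3) = 0 (numerator and denominator both coprime to 2), so x ∈ ℤ_2^×. Compute digits iteratively via a_i = x_i mod 2, x_{i+1} = (x_i − a_i)/2, with x_0 = x:
  x_0 = 29/3;  a_0 = 1;  x_1 = (x_0 − 1)/2 = 13/3
  x_1 = 13/3;  a_1 = 1;  x_2 = (x_1 − 1)/2 = 5/3
  x_2 = 5/3;  a_2 = 1;  x_3 = (x_2 − 1)/2 = 1/3
  x_3 = 1/3;  a_3 = 1;  x_4 = (x_3 − 1)/2 = -1/3
  x_4 = -1/3;  a_4 = 1;  x_5 = (x_4 − 1)/2 = -2/3
  x_5 = -2/3;  a_5 = 0;  x_6 = (x_5 − 0)/2 = -1/3
Digits: (1, 1, 1, 1, 1, 0).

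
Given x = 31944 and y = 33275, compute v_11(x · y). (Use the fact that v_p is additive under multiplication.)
v_11(1062936600) = 6

v_p(x) = 3 (factor: 31944 = 11^3 · 24); v_p(y) = 3 (factor: 33275 = 11^3 · 25). Additivity: v_p(xy) = v_p(x) + v_p(y) = 3 + 3 = 6. (Direct check: xy = 1062936600 = 11^6 · (600).)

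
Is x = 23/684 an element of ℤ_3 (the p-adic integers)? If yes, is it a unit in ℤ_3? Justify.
x ∉ ℤ_3 (v_3(x) = -2 < 0)

ℤ_3 = {x ∈ ℚ_3 : v_3(x) ≥ 0} and ℤ_3^× = {x ∈ ℤ_3 : v_3(x) = 0}. Here v_3(23/684) = v_3(num) − v_3(den) = -2; compare against these criteria.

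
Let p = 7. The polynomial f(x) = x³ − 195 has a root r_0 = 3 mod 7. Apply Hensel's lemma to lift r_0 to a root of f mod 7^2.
r_1 = 31 (mod 49)

Hensel: r_{i+1} = r_i − f(r_i)/f′(r_i) mod 7^{i+2}, where f′(x) = 3x². Iterate:
  r_0 = 3 (mod 7)
  r_1 = 31 (mod 49)
Final: r = 31 with f(r) ≡ 0 mod 7^2.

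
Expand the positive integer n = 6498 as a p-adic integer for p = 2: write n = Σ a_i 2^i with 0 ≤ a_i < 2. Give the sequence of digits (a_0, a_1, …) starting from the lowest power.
(a_0, a_1, …) = (0, 1, 0, 0, 0, 1, 1, 0, 1, 0, 0, 1, 1)

Repeated division by 2 gives the digits low-to-high: 6498 = 1·2^1 + 1·2^5 + 1·2^6 + 1·2^8 + 1·2^11 + 1·2^12. Digit sequence: (0, 1, 0, 0, 0, 1, 1, 0, 1, 0, 0, 1, 1).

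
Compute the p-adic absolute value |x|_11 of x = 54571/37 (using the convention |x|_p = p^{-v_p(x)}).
|54571/37|_11 = 1/1331

Step 1 — compute v_11(x) by factoring powers of 11 out of the numerator and denominator: v_11(54571/37) = 3. Step 2 — apply |x|_p = p^{-v_p(x)} = 11^{-3} = 1/1331.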